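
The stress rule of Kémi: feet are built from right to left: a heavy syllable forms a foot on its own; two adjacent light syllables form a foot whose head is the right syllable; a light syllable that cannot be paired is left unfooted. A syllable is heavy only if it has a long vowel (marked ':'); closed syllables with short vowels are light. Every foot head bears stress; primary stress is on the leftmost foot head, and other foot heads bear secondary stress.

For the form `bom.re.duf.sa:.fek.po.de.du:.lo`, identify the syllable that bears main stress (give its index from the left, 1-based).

Weights: 1 bom L, 2 re L, 3 duf L, 4 sa: H, 5 fek L, 6 po L, 7 de L, 8 du: H, 9 lo L.
Parse right to left (heavy = foot alone; LL = one foot; stranded L unfooted): bom (re.ˈduf) (ˈsa:) fek (po.ˈde) (ˈdu:) lo.
Foot heads: 3, 4, 7, 8.
Primary stress on the leftmost head = syllable 3.
Primary stress: syllable 3 → bom.re.ˈduf.sa:.fek.po.de.du:.lo.

3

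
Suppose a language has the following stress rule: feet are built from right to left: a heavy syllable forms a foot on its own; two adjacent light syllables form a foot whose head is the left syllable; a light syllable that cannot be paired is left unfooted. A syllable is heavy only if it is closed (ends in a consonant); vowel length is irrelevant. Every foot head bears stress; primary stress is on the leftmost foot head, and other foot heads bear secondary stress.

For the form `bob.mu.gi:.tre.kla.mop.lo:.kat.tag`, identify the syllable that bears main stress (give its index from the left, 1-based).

Weights: 1 bob H, 2 mu L, 3 gi: L, 4 tre L, 5 kla L, 6 mop H, 7 lo: L, 8 kat H, 9 tag H.
Parse right to left (heavy = foot alone; LL = one foot; stranded L unfooted): (ˈbob) (ˈmu.gi:) (ˈtre.kla) (ˈmop) lo: (ˈkat) (ˈtag).
Foot heads: 1, 2, 4, 6, 8, 9.
Primary stress on the leftmost head = syllable 1.
Primary stress: syllable 1 → ˈbob.mu.gi:.tre.kla.mop.lo:.kat.tag.

1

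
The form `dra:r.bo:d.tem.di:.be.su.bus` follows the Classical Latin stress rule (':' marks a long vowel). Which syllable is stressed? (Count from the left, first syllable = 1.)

5

Classical Latin: stress the penult if heavy (long vowel or closed), else the antepenult.
Weights: 5 be L, 6 su L, 7 bus H.
The penult (syllable 6, su) is light, so stress falls on the antepenult (syllable 5, be).
Stress on syllable 5: dra:r.bo:d.tem.di:.ˈbe.su.bus.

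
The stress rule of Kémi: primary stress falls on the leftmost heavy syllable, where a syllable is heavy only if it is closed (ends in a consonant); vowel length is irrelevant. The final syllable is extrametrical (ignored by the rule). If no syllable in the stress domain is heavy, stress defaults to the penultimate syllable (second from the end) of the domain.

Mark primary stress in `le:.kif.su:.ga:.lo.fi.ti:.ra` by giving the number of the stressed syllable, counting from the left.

2

The final syllable (8, ra) is extrametrical; the stress domain is syllables 1–7.
Weights: 1 le: L, 2 kif H, 3 su: L, 4 ga: L, 5 lo L, 6 fi L, 7 ti: L.
Heavy syllables in the domain: 2. The leftmost is syllable 2 (kif).
Primary stress: syllable 2 → le:.ˈkif.su:.ga:.lo.fi.ti:.ra.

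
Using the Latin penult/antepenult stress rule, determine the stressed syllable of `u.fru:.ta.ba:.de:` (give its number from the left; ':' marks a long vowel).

4

Classical Latin: stress the penult if heavy (long vowel or closed), else the antepenult.
Weights: 3 ta L, 4 ba: H, 5 de: H.
The penult (syllable 4, ba:) is heavy, so it takes stress.
Stress on syllable 4: u.fru:.ta.ˈba:.de:.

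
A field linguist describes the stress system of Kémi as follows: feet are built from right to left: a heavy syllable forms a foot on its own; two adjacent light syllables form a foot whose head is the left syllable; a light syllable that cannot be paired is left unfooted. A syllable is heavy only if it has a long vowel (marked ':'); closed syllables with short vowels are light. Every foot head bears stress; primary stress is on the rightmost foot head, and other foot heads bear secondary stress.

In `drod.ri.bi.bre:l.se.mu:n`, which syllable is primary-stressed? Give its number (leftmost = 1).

Weights: 1 drod L, 2 ri L, 3 bi L, 4 bre:l H, 5 se L, 6 mu:n H.
Parse right to left (heavy = foot alone; LL = one foot; stranded L unfooted): drod (ˈri.bi) (ˈbre:l) se (ˈmu:n).
Foot heads: 2, 4, 6.
Primary stress on the rightmost head = syllable 6.
Primary stress: syllable 6 → drod.ri.bi.bre:l.se.ˈmu:n.

6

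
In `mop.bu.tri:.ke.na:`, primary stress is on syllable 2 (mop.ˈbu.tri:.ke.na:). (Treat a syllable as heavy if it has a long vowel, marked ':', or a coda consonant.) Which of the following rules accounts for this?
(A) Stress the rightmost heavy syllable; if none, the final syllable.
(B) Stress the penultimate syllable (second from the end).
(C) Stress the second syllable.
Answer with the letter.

Rule A → syllable 5 (observed: 2).
Rule B → syllable 4 (observed: 2).
Rule C → syllable 2 ✓.

C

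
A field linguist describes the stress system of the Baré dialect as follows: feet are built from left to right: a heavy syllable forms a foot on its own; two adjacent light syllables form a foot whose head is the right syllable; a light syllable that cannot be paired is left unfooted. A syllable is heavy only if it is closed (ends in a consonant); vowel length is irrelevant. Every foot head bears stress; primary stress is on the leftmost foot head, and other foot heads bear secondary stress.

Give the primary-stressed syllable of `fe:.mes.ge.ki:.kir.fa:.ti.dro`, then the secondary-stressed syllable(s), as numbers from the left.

primary 2, secondary 4, 5, 7

Weights: 1 fe: L, 2 mes H, 3 ge L, 4 ki: L, 5 kir H, 6 fa: L, 7 ti L, 8 dro L.
Parse left to right (heavy = foot alone; LL = one foot; stranded L unfooted): fe: (ˈmes) (ge.ˈki:) (ˈkir) (fa:.ˈti) dro.
Foot heads: 2, 4, 5, 7.
Primary stress on the leftmost head = syllable 2.
Secondary stress on 4, 5, 7: fe:.ˈmes.ge.ˌki:.ˌkir.fa:.ˌti.dro.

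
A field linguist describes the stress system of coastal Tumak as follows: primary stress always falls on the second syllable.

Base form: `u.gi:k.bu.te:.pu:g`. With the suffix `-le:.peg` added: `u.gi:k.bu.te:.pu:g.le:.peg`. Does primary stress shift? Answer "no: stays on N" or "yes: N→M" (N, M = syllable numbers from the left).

no: stays on 2

Base `u.gi:k.bu.te:.pu:g` (5 syllables):
  The word has 5 syllables; the second syllable is syllable 2 (gi:k).
  → primary stress on syllable 2.
Suffixed `u.gi:k.bu.te:.pu:g.le:.peg` (7 syllables):
  The word has 7 syllables; the second syllable is syllable 2 (gi:k).
  → primary stress on syllable 2.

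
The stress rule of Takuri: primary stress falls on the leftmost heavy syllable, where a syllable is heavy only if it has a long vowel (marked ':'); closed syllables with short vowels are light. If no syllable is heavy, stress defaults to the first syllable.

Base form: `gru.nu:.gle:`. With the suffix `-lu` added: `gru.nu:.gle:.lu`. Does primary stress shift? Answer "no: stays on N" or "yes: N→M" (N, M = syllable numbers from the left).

Base `gru.nu:.gle:` (3 syllables):
  Weights: 1 gru L, 2 nu: H, 3 gle: H.
  Heavy syllables in the domain: 2, 3. The leftmost is syllable 2 (nu:).
  → primary stress on syllable 2.
Suffixed `gru.nu:.gle:.lu` (4 syllables):
  Weights: 1 gru L, 2 nu: H, 3 gle: H, 4 lu L.
  Heavy syllables in the domain: 2, 3. The leftmost is syllable 2 (nu:).
  → primary stress on syllable 2.

no: stays on 2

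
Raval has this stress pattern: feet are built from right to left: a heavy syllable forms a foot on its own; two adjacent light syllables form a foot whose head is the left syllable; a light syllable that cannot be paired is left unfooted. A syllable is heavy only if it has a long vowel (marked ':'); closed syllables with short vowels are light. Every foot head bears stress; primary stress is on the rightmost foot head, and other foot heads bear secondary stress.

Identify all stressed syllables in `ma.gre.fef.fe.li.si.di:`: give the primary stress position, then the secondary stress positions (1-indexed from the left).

Weights: 1 ma L, 2 gre L, 3 fef L, 4 fe L, 5 li L, 6 si L, 7 di: H.
Parse right to left (heavy = foot alone; LL = one foot; stranded L unfooted): (ˈma.gre) (ˈfef.fe) (ˈli.si) (ˈdi:).
Foot heads: 1, 3, 5, 7.
Primary stress on the rightmost head = syllable 7.
Secondary stress on 1, 3, 5: ˌma.gre.ˌfef.fe.ˌli.si.ˈdi:.

primary 7, secondary 1, 3, 5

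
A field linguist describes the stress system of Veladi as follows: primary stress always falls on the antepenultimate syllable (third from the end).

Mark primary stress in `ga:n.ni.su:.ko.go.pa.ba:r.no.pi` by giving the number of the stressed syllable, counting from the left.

The word has 9 syllables; the antepenultimate syllable (third from the end) is syllable 7 (ba:r).
Primary stress: syllable 7 → ga:n.ni.su:.ko.go.pa.ˈba:r.no.pi.

7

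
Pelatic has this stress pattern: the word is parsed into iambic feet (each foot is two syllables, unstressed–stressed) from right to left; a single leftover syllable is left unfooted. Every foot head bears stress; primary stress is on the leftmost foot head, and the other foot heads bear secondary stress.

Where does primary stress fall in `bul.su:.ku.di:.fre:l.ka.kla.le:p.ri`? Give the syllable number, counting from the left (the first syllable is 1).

3

Parse right to left into iambic (σˈσ) feet: bul (su:.ˈku) (di:.ˈfre:l) (ka.ˈkla) (le:p.ˈri). Syllable 1 is left unfooted.
Foot heads (stressed positions): 3, 5, 7, 9.
End Rule Leftmost: primary stress on the leftmost head = syllable 3.
Primary stress: syllable 3 → bul.su:.ˈku.di:.fre:l.ka.kla.le:p.ri.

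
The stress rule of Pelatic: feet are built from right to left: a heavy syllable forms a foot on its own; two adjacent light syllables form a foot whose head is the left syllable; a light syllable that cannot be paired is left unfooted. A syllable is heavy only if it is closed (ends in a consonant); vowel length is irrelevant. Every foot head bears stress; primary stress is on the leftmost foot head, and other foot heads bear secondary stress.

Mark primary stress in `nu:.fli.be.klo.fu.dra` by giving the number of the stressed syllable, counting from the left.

1

Weights: 1 nu: L, 2 fli L, 3 be L, 4 klo L, 5 fu L, 6 dra L.
Parse right to left (heavy = foot alone; LL = one foot; stranded L unfooted): (ˈnu:.fli) (ˈbe.klo) (ˈfu.dra).
Foot heads: 1, 3, 5.
Primary stress on the leftmost head = syllable 1.
Primary stress: syllable 1 → ˈnu:.fli.be.klo.fu.dra.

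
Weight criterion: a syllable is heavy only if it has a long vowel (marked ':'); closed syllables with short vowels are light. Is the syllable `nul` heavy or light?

`nul`: short vowel, closed (coda /l/). Short vowel → light.

light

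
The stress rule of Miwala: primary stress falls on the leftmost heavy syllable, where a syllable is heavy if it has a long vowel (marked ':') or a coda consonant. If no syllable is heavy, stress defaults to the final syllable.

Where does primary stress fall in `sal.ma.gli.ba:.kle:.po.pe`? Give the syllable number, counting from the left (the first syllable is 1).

Weights: 1 sal H, 2 ma L, 3 gli L, 4 ba: H, 5 kle: H, 6 po L, 7 pe L.
Heavy syllables in the domain: 1, 4, 5. The leftmost is syllable 1 (sal).
Primary stress: syllable 1 → ˈsal.ma.gli.ba:.kle:.po.pe.

1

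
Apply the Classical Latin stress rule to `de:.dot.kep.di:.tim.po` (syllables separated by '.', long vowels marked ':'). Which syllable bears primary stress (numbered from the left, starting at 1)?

Classical Latin: stress the penult if heavy (long vowel or closed), else the antepenult.
Weights: 4 di: H, 5 tim H, 6 po L.
The penult (syllable 5, tim) is heavy, so it takes stress.
Stress on syllable 5: de:.dot.kep.di:.ˈtim.po.

5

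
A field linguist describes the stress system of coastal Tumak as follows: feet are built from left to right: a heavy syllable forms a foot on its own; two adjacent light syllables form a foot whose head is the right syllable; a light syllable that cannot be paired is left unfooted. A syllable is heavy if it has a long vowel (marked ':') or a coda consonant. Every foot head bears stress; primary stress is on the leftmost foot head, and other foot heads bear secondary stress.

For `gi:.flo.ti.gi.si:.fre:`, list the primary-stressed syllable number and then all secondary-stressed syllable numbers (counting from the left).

Weights: 1 gi: H, 2 flo L, 3 ti L, 4 gi L, 5 si: H, 6 fre: H.
Parse left to right (heavy = foot alone; LL = one foot; stranded L unfooted): (ˈgi:) (flo.ˈti) gi (ˈsi:) (ˈfre:).
Foot heads: 1, 3, 5, 6.
Primary stress on the leftmost head = syllable 1.
Secondary stress on 3, 5, 6: ˈgi:.flo.ˌti.gi.ˌsi:.ˌfre:.

primary 1, secondary 3, 5, 6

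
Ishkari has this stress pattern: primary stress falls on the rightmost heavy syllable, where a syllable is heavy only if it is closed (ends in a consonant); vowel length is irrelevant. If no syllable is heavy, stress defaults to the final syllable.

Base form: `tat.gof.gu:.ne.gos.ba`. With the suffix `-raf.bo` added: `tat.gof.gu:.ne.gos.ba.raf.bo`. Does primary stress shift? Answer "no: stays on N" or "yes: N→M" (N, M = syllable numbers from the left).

Base `tat.gof.gu:.ne.gos.ba` (6 syllables):
  Weights: 1 tat H, 2 gof H, 3 gu: L, 4 ne L, 5 gos H, 6 ba L.
  Heavy syllables in the domain: 1, 2, 5. The rightmost is syllable 5 (gos).
  → primary stress on syllable 5.
Suffixed `tat.gof.gu:.ne.gos.ba.raf.bo` (8 syllables):
  Weights: 1 tat H, 2 gof H, 3 gu: L, 4 ne L, 5 gos H, 6 ba L, 7 raf H, 8 bo L.
  Heavy syllables in the domain: 1, 2, 5, 7. The rightmost is syllable 7 (raf).
  → primary stress on syllable 7.

yes: 5→7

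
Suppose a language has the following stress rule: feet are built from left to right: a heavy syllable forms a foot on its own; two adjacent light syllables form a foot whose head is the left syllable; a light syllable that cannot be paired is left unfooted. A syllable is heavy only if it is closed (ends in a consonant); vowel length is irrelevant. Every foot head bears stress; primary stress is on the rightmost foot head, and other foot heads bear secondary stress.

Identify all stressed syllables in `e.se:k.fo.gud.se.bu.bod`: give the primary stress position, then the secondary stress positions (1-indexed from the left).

primary 7, secondary 2, 4, 5

Weights: 1 e L, 2 se:k H, 3 fo L, 4 gud H, 5 se L, 6 bu L, 7 bod H.
Parse left to right (heavy = foot alone; LL = one foot; stranded L unfooted): e (ˈse:k) fo (ˈgud) (ˈse.bu) (ˈbod).
Foot heads: 2, 4, 5, 7.
Primary stress on the rightmost head = syllable 7.
Secondary stress on 2, 4, 5: e.ˌse:k.fo.ˌgud.ˌse.bu.ˈbod.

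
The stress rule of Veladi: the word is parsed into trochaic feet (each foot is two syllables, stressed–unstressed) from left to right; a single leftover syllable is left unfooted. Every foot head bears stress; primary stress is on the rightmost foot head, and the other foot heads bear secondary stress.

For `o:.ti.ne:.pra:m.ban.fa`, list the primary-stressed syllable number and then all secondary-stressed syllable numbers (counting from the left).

primary 5, secondary 1, 3

Parse left to right into trochaic (ˈσσ) feet: (ˈo:.ti) (ˈne:.pra:m) (ˈban.fa).
Foot heads (stressed positions): 1, 3, 5.
End Rule Rightmost: primary stress on the rightmost head = syllable 5.
Secondary stress on 1, 3: ˌo:.ti.ˌne:.pra:m.ˈban.fa.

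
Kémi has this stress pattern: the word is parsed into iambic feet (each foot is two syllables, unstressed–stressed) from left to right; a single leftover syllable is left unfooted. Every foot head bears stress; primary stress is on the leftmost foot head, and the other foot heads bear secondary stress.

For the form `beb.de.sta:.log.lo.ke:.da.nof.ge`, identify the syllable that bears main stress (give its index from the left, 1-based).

Parse left to right into iambic (σˈσ) feet: (beb.ˈde) (sta:.ˈlog) (lo.ˈke:) (da.ˈnof) ge. Syllable 9 is left unfooted.
Foot heads (stressed positions): 2, 4, 6, 8.
End Rule Leftmost: primary stress on the leftmost head = syllable 2.
Primary stress: syllable 2 → beb.ˈde.sta:.log.lo.ke:.da.nof.ge.

2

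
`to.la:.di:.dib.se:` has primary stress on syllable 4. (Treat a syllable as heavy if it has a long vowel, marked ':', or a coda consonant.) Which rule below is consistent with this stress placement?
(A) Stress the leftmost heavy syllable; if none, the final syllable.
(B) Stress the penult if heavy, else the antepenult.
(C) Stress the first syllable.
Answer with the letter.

B

Rule A → syllable 2 (observed: 4).
Rule B → syllable 4 ✓.
Rule C → syllable 1 (observed: 4).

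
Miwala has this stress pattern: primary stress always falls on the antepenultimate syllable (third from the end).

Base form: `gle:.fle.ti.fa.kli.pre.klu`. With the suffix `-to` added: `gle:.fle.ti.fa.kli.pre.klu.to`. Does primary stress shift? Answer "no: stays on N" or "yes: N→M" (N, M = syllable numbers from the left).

yes: 5→6

Base `gle:.fle.ti.fa.kli.pre.klu` (7 syllables):
  The word has 7 syllables; the antepenultimate syllable (third from the end) is syllable 5 (kli).
  → primary stress on syllable 5.
Suffixed `gle:.fle.ti.fa.kli.pre.klu.to` (8 syllables):
  The word has 8 syllables; the antepenultimate syllable (third from the end) is syllable 6 (pre).
  → primary stress on syllable 6.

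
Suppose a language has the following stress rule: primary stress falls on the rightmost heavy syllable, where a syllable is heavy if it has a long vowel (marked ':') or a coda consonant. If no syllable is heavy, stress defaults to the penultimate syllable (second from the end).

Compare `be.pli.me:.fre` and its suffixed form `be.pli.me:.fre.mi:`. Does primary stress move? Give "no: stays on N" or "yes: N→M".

Base `be.pli.me:.fre` (4 syllables):
  Weights: 1 be L, 2 pli L, 3 me: H, 4 fre L.
  Heavy syllables in the domain: 3. The rightmost is syllable 3 (me:).
  → primary stress on syllable 3.
Suffixed `be.pli.me:.fre.mi:` (5 syllables):
  Weights: 1 be L, 2 pli L, 3 me: H, 4 fre L, 5 mi: H.
  Heavy syllables in the domain: 3, 5. The rightmost is syllable 5 (mi:).
  → primary stress on syllable 5.

yes: 3→5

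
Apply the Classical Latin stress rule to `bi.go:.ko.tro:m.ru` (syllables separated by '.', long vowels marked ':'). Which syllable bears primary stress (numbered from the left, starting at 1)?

Classical Latin: stress the penult if heavy (long vowel or closed), else the antepenult.
Weights: 3 ko L, 4 tro:m H, 5 ru L.
The penult (syllable 4, tro:m) is heavy, so it takes stress.
Stress on syllable 4: bi.go:.ko.ˈtro:m.ru.

4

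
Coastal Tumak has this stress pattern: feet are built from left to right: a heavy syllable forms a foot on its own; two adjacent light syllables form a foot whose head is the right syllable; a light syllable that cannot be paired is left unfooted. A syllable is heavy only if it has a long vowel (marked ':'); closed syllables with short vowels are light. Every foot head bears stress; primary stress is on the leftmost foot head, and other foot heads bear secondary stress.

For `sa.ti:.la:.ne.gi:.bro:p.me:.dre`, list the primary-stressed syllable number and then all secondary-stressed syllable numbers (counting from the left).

primary 2, secondary 3, 5, 6, 7

Weights: 1 sa L, 2 ti: H, 3 la: H, 4 ne L, 5 gi: H, 6 bro:p H, 7 me: H, 8 dre L.
Parse left to right (heavy = foot alone; LL = one foot; stranded L unfooted): sa (ˈti:) (ˈla:) ne (ˈgi:) (ˈbro:p) (ˈme:) dre.
Foot heads: 2, 3, 5, 6, 7.
Primary stress on the leftmost head = syllable 2.
Secondary stress on 3, 5, 6, 7: sa.ˈti:.ˌla:.ne.ˌgi:.ˌbro:p.ˌme:.dre.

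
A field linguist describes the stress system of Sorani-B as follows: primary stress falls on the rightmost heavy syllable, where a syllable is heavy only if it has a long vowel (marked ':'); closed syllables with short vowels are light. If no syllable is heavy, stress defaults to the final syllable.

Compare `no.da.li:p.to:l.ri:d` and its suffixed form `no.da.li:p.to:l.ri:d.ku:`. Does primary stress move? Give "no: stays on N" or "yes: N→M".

yes: 5→6

Base `no.da.li:p.to:l.ri:d` (5 syllables):
  Weights: 1 no L, 2 da L, 3 li:p H, 4 to:l H, 5 ri:d H.
  Heavy syllables in the domain: 3, 4, 5. The rightmost is syllable 5 (ri:d).
  → primary stress on syllable 5.
Suffixed `no.da.li:p.to:l.ri:d.ku:` (6 syllables):
  Weights: 1 no L, 2 da L, 3 li:p H, 4 to:l H, 5 ri:d H, 6 ku: H.
  Heavy syllables in the domain: 3, 4, 5, 6. The rightmost is syllable 6 (ku:).
  → primary stress on syllable 6.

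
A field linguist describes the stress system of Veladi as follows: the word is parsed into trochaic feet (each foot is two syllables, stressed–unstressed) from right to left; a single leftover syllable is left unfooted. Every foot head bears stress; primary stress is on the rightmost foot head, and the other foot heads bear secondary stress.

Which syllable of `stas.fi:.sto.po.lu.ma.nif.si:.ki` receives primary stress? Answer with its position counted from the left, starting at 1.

Parse right to left into trochaic (ˈσσ) feet: stas (ˈfi:.sto) (ˈpo.lu) (ˈma.nif) (ˈsi:.ki). Syllable 1 is left unfooted.
Foot heads (stressed positions): 2, 4, 6, 8.
End Rule Rightmost: primary stress on the rightmost head = syllable 8.
Primary stress: syllable 8 → stas.fi:.sto.po.lu.ma.nif.ˈsi:.ki.

8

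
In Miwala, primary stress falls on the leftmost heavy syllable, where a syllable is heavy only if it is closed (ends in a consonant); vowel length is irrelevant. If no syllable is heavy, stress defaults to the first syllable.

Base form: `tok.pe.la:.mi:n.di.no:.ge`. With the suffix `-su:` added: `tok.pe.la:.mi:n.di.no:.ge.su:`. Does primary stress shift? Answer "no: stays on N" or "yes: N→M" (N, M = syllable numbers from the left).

no: stays on 1

Base `tok.pe.la:.mi:n.di.no:.ge` (7 syllables):
  Weights: 1 tok H, 2 pe L, 3 la: L, 4 mi:n H, 5 di L, 6 no: L, 7 ge L.
  Heavy syllables in the domain: 1, 4. The leftmost is syllable 1 (tok).
  → primary stress on syllable 1.
Suffixed `tok.pe.la:.mi:n.di.no:.ge.su:` (8 syllables):
  Weights: 1 tok H, 2 pe L, 3 la: L, 4 mi:n H, 5 di L, 6 no: L, 7 ge L, 8 su: L.
  Heavy syllables in the domain: 1, 4. The leftmost is syllable 1 (tok).
  → primary stress on syllable 1.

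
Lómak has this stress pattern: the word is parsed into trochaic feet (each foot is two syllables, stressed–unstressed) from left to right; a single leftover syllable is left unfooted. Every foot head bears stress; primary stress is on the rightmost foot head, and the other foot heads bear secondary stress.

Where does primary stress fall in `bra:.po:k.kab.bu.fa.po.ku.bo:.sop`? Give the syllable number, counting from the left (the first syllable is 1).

7

Parse left to right into trochaic (ˈσσ) feet: (ˈbra:.po:k) (ˈkab.bu) (ˈfa.po) (ˈku.bo:) sop. Syllable 9 is left unfooted.
Foot heads (stressed positions): 1, 3, 5, 7.
End Rule Rightmost: primary stress on the rightmost head = syllable 7.
Primary stress: syllable 7 → bra:.po:k.kab.bu.fa.po.ˈku.bo:.sop.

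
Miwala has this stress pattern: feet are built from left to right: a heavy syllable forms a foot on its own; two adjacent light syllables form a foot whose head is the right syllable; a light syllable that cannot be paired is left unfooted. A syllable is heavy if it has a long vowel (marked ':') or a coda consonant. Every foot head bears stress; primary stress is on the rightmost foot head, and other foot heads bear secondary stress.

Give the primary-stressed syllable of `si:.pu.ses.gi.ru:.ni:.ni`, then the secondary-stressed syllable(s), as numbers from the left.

primary 6, secondary 1, 3, 5

Weights: 1 si: H, 2 pu L, 3 ses H, 4 gi L, 5 ru: H, 6 ni: H, 7 ni L.
Parse left to right (heavy = foot alone; LL = one foot; stranded L unfooted): (ˈsi:) pu (ˈses) gi (ˈru:) (ˈni:) ni.
Foot heads: 1, 3, 5, 6.
Primary stress on the rightmost head = syllable 6.
Secondary stress on 1, 3, 5: ˌsi:.pu.ˌses.gi.ˌru:.ˈni:.ni.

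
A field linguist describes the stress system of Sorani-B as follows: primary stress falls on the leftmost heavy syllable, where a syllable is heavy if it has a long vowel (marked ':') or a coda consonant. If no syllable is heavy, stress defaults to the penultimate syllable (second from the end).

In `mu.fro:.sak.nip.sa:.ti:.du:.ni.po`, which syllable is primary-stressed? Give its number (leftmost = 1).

2

Weights: 1 mu L, 2 fro: H, 3 sak H, 4 nip H, 5 sa: H, 6 ti: H, 7 du: H, 8 ni L, 9 po L.
Heavy syllables in the domain: 2, 3, 4, 5, 6, 7. The leftmost is syllable 2 (fro:).
Primary stress: syllable 2 → mu.ˈfro:.sak.nip.sa:.ti:.du:.ni.po.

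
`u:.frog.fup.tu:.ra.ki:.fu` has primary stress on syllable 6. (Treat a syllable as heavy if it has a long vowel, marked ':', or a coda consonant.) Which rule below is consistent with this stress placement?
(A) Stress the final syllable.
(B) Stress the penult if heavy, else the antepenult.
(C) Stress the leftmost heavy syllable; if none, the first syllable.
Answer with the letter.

Rule A → syllable 7 (observed: 6).
Rule B → syllable 6 ✓.
Rule C → syllable 1 (observed: 6).

B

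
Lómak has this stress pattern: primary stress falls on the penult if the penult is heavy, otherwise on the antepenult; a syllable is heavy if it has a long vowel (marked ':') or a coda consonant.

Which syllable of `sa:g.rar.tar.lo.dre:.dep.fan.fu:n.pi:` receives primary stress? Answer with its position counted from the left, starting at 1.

Weights: 7 fan H, 8 fu:n H, 9 pi: H.
The penult (syllable 8, fu:n) is heavy, so it takes stress.
Primary stress: syllable 8 → sa:g.rar.tar.lo.dre:.dep.fan.ˈfu:n.pi:.

8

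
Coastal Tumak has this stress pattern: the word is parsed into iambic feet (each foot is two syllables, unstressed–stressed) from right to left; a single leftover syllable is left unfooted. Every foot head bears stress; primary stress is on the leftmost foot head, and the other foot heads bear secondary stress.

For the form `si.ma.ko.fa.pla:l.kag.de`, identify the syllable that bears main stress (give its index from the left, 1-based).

Parse right to left into iambic (σˈσ) feet: si (ma.ˈko) (fa.ˈpla:l) (kag.ˈde). Syllable 1 is left unfooted.
Foot heads (stressed positions): 3, 5, 7.
End Rule Leftmost: primary stress on the leftmost head = syllable 3.
Primary stress: syllable 3 → si.ma.ˈko.fa.pla:l.kag.de.

3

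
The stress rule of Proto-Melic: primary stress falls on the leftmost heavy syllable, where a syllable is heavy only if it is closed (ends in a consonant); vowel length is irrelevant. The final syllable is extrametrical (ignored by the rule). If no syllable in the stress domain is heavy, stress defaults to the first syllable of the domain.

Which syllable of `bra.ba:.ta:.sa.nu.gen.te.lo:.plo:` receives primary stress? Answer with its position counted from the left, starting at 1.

6

The final syllable (9, plo:) is extrametrical; the stress domain is syllables 1–8.
Weights: 1 bra L, 2 ba: L, 3 ta: L, 4 sa L, 5 nu L, 6 gen H, 7 te L, 8 lo: L.
Heavy syllables in the domain: 6. The leftmost is syllable 6 (gen).
Primary stress: syllable 6 → bra.ba:.ta:.sa.nu.ˈgen.te.lo:.plo:.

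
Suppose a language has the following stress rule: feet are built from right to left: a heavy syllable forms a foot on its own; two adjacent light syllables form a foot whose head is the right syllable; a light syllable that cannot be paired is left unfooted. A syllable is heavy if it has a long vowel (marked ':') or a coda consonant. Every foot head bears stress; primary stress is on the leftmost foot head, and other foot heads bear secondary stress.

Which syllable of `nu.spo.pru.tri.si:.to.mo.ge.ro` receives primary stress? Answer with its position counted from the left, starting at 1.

2

Weights: 1 nu L, 2 spo L, 3 pru L, 4 tri L, 5 si: H, 6 to L, 7 mo L, 8 ge L, 9 ro L.
Parse right to left (heavy = foot alone; LL = one foot; stranded L unfooted): (nu.ˈspo) (pru.ˈtri) (ˈsi:) (to.ˈmo) (ge.ˈro).
Foot heads: 2, 4, 5, 7, 9.
Primary stress on the leftmost head = syllable 2.
Primary stress: syllable 2 → nu.ˈspo.pru.tri.si:.to.mo.ge.ro.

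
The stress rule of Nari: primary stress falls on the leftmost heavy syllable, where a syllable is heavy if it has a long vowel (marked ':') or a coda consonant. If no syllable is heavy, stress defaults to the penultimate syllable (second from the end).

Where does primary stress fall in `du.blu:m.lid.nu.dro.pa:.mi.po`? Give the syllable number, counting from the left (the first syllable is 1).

2

Weights: 1 du L, 2 blu:m H, 3 lid H, 4 nu L, 5 dro L, 6 pa: H, 7 mi L, 8 po L.
Heavy syllables in the domain: 2, 3, 6. The leftmost is syllable 2 (blu:m).
Primary stress: syllable 2 → du.ˈblu:m.lid.nu.dro.pa:.mi.po.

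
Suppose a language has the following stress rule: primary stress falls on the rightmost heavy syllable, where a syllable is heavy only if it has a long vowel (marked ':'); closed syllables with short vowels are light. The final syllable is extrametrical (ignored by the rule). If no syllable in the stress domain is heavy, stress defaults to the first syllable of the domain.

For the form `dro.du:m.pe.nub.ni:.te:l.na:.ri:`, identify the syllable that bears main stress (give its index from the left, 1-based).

7

The final syllable (8, ri:) is extrametrical; the stress domain is syllables 1–7.
Weights: 1 dro L, 2 du:m H, 3 pe L, 4 nub L, 5 ni: H, 6 te:l H, 7 na: H.
Heavy syllables in the domain: 2, 5, 6, 7. The rightmost is syllable 7 (na:).
Primary stress: syllable 7 → dro.du:m.pe.nub.ni:.te:l.ˈna:.ri:.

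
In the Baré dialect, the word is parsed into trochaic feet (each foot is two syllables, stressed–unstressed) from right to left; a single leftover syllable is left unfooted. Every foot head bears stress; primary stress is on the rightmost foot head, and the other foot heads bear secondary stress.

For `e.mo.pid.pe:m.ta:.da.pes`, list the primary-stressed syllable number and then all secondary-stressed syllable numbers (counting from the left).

Parse right to left into trochaic (ˈσσ) feet: e (ˈmo.pid) (ˈpe:m.ta:) (ˈda.pes). Syllable 1 is left unfooted.
Foot heads (stressed positions): 2, 4, 6.
End Rule Rightmost: primary stress on the rightmost head = syllable 6.
Secondary stress on 2, 4: e.ˌmo.pid.ˌpe:m.ta:.ˈda.pes.

primary 6, secondary 2, 4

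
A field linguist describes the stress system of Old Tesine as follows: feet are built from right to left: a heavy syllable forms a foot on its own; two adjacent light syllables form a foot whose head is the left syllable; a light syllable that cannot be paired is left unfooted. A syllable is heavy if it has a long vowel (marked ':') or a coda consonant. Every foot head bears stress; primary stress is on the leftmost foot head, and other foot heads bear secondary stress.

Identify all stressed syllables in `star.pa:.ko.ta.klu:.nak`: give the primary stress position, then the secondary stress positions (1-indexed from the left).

Weights: 1 star H, 2 pa: H, 3 ko L, 4 ta L, 5 klu: H, 6 nak H.
Parse right to left (heavy = foot alone; LL = one foot; stranded L unfooted): (ˈstar) (ˈpa:) (ˈko.ta) (ˈklu:) (ˈnak).
Foot heads: 1, 2, 3, 5, 6.
Primary stress on the leftmost head = syllable 1.
Secondary stress on 2, 3, 5, 6: ˈstar.ˌpa:.ˌko.ta.ˌklu:.ˌnak.

primary 1, secondary 2, 3, 5, 6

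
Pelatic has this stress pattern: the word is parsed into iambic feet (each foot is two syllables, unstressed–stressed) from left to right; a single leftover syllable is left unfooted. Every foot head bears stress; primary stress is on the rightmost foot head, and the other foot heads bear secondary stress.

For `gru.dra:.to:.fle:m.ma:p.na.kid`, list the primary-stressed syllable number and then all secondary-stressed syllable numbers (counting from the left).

primary 6, secondary 2, 4

Parse left to right into iambic (σˈσ) feet: (gru.ˈdra:) (to:.ˈfle:m) (ma:p.ˈna) kid. Syllable 7 is left unfooted.
Foot heads (stressed positions): 2, 4, 6.
End Rule Rightmost: primary stress on the rightmost head = syllable 6.
Secondary stress on 2, 4: gru.ˌdra:.to:.ˌfle:m.ma:p.ˈna.kid.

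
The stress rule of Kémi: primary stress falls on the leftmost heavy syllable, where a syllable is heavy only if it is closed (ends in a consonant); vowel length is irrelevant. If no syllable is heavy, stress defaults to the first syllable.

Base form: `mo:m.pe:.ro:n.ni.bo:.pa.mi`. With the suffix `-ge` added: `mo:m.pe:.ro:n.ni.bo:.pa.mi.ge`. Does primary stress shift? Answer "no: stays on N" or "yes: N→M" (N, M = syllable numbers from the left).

Base `mo:m.pe:.ro:n.ni.bo:.pa.mi` (7 syllables):
  Weights: 1 mo:m H, 2 pe: L, 3 ro:n H, 4 ni L, 5 bo: L, 6 pa L, 7 mi L.
  Heavy syllables in the domain: 1, 3. The leftmost is syllable 1 (mo:m).
  → primary stress on syllable 1.
Suffixed `mo:m.pe:.ro:n.ni.bo:.pa.mi.ge` (8 syllables):
  Weights: 1 mo:m H, 2 pe: L, 3 ro:n H, 4 ni L, 5 bo: L, 6 pa L, 7 mi L, 8 ge L.
  Heavy syllables in the domain: 1, 3. The leftmost is syllable 1 (mo:m).
  → primary stress on syllable 1.

no: stays on 1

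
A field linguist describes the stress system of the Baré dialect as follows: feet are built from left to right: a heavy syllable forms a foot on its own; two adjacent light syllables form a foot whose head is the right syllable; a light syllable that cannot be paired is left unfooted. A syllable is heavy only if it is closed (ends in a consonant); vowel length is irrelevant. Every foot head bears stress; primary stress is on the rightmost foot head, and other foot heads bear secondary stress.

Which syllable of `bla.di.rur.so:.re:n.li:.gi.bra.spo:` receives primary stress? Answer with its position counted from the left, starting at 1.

9

Weights: 1 bla L, 2 di L, 3 rur H, 4 so: L, 5 re:n H, 6 li: L, 7 gi L, 8 bra L, 9 spo: L.
Parse left to right (heavy = foot alone; LL = one foot; stranded L unfooted): (bla.ˈdi) (ˈrur) so: (ˈre:n) (li:.ˈgi) (bra.ˈspo:).
Foot heads: 2, 3, 5, 7, 9.
Primary stress on the rightmost head = syllable 9.
Primary stress: syllable 9 → bla.di.rur.so:.re:n.li:.gi.bra.ˈspo:.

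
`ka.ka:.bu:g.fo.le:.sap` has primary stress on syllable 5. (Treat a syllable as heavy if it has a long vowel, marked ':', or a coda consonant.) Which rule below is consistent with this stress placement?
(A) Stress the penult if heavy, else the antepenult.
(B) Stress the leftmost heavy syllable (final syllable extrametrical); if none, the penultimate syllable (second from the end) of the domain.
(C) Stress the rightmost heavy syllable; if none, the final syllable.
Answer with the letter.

A

Rule A → syllable 5 ✓.
Rule B → syllable 2 (observed: 5).
Rule C → syllable 6 (observed: 5).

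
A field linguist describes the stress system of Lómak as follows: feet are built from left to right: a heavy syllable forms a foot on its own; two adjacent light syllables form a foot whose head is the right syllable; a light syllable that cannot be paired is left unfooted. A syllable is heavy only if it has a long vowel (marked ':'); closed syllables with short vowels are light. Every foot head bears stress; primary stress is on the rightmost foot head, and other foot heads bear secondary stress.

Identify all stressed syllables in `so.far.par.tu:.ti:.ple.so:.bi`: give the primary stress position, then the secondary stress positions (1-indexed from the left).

primary 7, secondary 2, 4, 5

Weights: 1 so L, 2 far L, 3 par L, 4 tu: H, 5 ti: H, 6 ple L, 7 so: H, 8 bi L.
Parse left to right (heavy = foot alone; LL = one foot; stranded L unfooted): (so.ˈfar) par (ˈtu:) (ˈti:) ple (ˈso:) bi.
Foot heads: 2, 4, 5, 7.
Primary stress on the rightmost head = syllable 7.
Secondary stress on 2, 4, 5: so.ˌfar.par.ˌtu:.ˌti:.ple.ˈso:.bi.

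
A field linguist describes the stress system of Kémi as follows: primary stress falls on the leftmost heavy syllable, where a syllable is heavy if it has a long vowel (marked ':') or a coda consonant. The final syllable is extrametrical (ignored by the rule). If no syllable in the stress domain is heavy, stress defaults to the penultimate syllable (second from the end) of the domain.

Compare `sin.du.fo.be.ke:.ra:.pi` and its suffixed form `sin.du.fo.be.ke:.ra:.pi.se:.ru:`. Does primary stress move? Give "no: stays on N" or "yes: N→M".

no: stays on 1

Base `sin.du.fo.be.ke:.ra:.pi` (7 syllables):
  The final syllable (7, pi) is extrametrical; the stress domain is syllables 1–6.
  Weights: 1 sin H, 2 du L, 3 fo L, 4 be L, 5 ke: H, 6 ra: H.
  Heavy syllables in the domain: 1, 5, 6. The leftmost is syllable 1 (sin).
  → primary stress on syllable 1.
Suffixed `sin.du.fo.be.ke:.ra:.pi.se:.ru:` (9 syllables):
  The final syllable (9, ru:) is extrametrical; the stress domain is syllables 1–8.
  Weights: 1 sin H, 2 du L, 3 fo L, 4 be L, 5 ke: H, 6 ra: H, 7 pi L, 8 se: H.
  Heavy syllables in the domain: 1, 5, 6, 8. The leftmost is syllable 1 (sin).
  → primary stress on syllable 1.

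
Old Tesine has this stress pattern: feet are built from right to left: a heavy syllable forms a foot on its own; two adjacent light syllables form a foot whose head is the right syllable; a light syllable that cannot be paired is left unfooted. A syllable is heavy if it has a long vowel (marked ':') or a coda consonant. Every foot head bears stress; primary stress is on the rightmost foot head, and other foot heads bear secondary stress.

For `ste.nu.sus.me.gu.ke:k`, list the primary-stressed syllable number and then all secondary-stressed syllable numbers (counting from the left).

Weights: 1 ste L, 2 nu L, 3 sus H, 4 me L, 5 gu L, 6 ke:k H.
Parse right to left (heavy = foot alone; LL = one foot; stranded L unfooted): (ste.ˈnu) (ˈsus) (me.ˈgu) (ˈke:k).
Foot heads: 2, 3, 5, 6.
Primary stress on the rightmost head = syllable 6.
Secondary stress on 2, 3, 5: ste.ˌnu.ˌsus.me.ˌgu.ˈke:k.

primary 6, secondary 2, 3, 5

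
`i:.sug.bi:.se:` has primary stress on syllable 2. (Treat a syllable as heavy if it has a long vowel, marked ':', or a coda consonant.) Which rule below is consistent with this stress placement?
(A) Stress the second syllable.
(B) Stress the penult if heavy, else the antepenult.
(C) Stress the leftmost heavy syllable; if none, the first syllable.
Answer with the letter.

A

Rule A → syllable 2 ✓.
Rule B → syllable 3 (observed: 2).
Rule C → syllable 1 (observed: 2).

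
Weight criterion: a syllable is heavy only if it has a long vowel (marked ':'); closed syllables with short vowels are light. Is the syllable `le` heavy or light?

`le`: short vowel, open (no coda). Short vowel → light.

light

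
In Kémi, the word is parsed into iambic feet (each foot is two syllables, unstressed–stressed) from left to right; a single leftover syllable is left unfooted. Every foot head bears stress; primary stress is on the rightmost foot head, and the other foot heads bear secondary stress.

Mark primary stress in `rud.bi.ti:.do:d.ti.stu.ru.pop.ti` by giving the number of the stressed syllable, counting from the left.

8

Parse left to right into iambic (σˈσ) feet: (rud.ˈbi) (ti:.ˈdo:d) (ti.ˈstu) (ru.ˈpop) ti. Syllable 9 is left unfooted.
Foot heads (stressed positions): 2, 4, 6, 8.
End Rule Rightmost: primary stress on the rightmost head = syllable 8.
Primary stress: syllable 8 → rud.bi.ti:.do:d.ti.stu.ru.ˈpop.ti.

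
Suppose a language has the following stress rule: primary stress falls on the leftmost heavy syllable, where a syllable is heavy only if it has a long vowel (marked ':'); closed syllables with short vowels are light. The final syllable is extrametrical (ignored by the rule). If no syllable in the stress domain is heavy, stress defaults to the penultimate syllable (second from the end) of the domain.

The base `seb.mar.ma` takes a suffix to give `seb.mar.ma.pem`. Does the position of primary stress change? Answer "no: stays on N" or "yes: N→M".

yes: 1→2

Base `seb.mar.ma` (3 syllables):
  The final syllable (3, ma) is extrametrical; the stress domain is syllables 1–2.
  Weights: 1 seb L, 2 mar L.
  No heavy syllable in the domain; default to the penultimate syllable (second from the end) of the domain = syllable 1.
  → primary stress on syllable 1.
Suffixed `seb.mar.ma.pem` (4 syllables):
  The final syllable (4, pem) is extrametrical; the stress domain is syllables 1–3.
  Weights: 1 seb L, 2 mar L, 3 ma L.
  No heavy syllable in the domain; default to the penultimate syllable (second from the end) of the domain = syllable 2.
  → primary stress on syllable 2.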